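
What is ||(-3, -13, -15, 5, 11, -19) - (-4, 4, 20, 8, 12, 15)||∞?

max(|x_i - y_i|) = max(|-3 - (-4)|, |-13 - 4|, |-15 - 20|, |5 - 8|, |11 - 12|, |-19 - 15|) = max(1, 17, 35, 3, 1, 34) = 35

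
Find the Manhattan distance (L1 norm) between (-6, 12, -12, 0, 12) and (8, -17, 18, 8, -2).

Σ|x_i - y_i| = |-6 - 8| + |12 - (-17)| + |-12 - 18| + |0 - 8| + |12 - (-2)| = 14 + 29 + 30 + 8 + 14 = 95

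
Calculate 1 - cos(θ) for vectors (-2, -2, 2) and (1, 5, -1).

With u = (-2, -2, 2), v = (1, 5, -1):
u·v = (-2)·1 + (-2)·5 + 2·(-1) = (-2) + (-10) + (-2) = -14.
|u| = √((-2)² + (-2)² + 2²) = √12, |v| = √(1² + 5² + (-1)²) = √27, so |u||v| = √(12·27) = √324 = 18.
cos θ = (u·v)/(|u||v|) = -14/18 ≈ -0.7778
Cosine distance = 1 - cos θ ≈ 1 - (-0.7778) = 1.7778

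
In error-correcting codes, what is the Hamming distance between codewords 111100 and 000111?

Differing positions: 1, 2, 3, 5, 6. Hamming distance = 5.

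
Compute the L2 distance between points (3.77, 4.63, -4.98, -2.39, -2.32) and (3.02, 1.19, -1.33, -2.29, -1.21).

(Σ|x_i - y_i|^2)^(1/2) = (|3.77 - 3.02|^2 + |4.63 - 1.19|^2 + |-4.98 - (-1.33)|^2 + |-2.39 - (-2.29)|^2 + |-2.32 - (-1.21)|^2)^(1/2)
= (0.75^2 + 3.44^2 + 3.65^2 + 0.1^2 + 1.11^2)^(1/2) = (0.5625 + 11.8336 + 13.3225 + 0.01 + 1.2321)^(1/2) = (26.9607)^(1/2) ≈ 5.1924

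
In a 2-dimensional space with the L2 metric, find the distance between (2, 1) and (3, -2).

(Σ|x_i - y_i|^2)^(1/2) = (|2 - 3|^2 + |1 - (-2)|^2)^(1/2)
= (1^2 + 3^2)^(1/2) = (1 + 9)^(1/2) = (10)^(1/2) ≈ 3.1623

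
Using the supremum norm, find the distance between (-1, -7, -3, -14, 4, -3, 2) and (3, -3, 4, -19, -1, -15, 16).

max(|x_i - y_i|) = max(|-1 - 3|, |-7 - (-3)|, |-3 - 4|, |-14 - (-19)|, |4 - (-1)|, |-3 - (-15)|, |2 - 16|) = max(4, 4, 7, 5, 5, 12, 14) = 14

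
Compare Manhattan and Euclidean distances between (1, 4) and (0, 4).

L1 = |1 - 0| + |4 - 4| = 1 + 0 = 1
L2 = √(1² + 0²) = √1 = 1
L1 ≥ L2 always (equality iff movement is along one axis); L1 = L2 here (movement is along a single axis).
Ratio L1/L2 = 1/1 = 1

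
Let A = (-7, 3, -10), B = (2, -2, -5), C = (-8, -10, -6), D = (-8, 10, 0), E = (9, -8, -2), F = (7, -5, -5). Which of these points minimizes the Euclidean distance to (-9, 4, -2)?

Distances: d(A) ≈ 8.3066, d(B) ≈ 12.8841, d(C) ≈ 14.5945, d(D) ≈ 6.4031, d(E) ≈ 21.6333, d(F) ≈ 18.6011. Nearest: D = (-8, 10, 0) with distance 6.4031.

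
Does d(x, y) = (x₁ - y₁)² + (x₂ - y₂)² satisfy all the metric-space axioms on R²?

No. The squared Euclidean distance fails the triangle inequality. Counterexample: x = (0, 0), y = (1, 4), z = (2, 8). d(x,z) = 2² + 8² = 68, but d(x,y) + d(y,z) = (1² + 4²) + (1² + 4²) = 17 + 17 = 34. Since 68 > 34, the triangle inequality is violated. (Note: √d, the ordinary Euclidean distance, IS a metric.)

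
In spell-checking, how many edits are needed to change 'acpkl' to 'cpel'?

Let D[i][j] be the edit distance between the first i characters of 'acpkl' and the first j characters of 'cpel', with D[i][0] = i, D[0][j] = j, and D[i][j] = D[i-1][j-1] if the characters match, else 1 + min(D[i-1][j], D[i][j-1], D[i-1][j-1]). Filling the table (rows: prefixes of 'acpkl', columns: prefixes of 'cpel'):
     ε  c  p  e  l
  ε  0  1  2  3  4
  a  1  1  2  3  4
  c  2  1  2  3  4
  p  3  2  1  2  3
  k  4  3  2  2  3
  l  5  4  3  3  2
The bottom-right entry gives D[5][4] = 2, so no sequence of fewer than 2 edits works. Backtracking through the table gives one optimal edit sequence (2 edits):
  acpkl → cpkl (del a @1)
  cpkl → cpel (sub k→e @3)
Edit distance = 2.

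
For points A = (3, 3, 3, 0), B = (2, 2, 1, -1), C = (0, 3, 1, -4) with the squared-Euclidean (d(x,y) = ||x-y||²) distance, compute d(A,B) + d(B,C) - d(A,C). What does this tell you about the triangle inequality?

d(A,B) = 1² + 1² + 2² + 1² = 7, d(B,C) = 2² + 1² + 0² + 3² = 14, d(A,C) = 3² + 0² + 2² + 4² = 29.
d(A,B) + d(B,C) - d(A,C) = 7 + 14 - 29 = 21 - 29 = -8. This is < 0, so the triangle inequality FAILS for these points (squared-Euclidean is not a metric).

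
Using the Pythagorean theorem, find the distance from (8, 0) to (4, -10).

√(Σ(x_i - y_i)²) = √((8 - 4)² + (0 - (-10))²)
= √(4² + 10²) = √(16 + 100) = √116 ≈ 10.7703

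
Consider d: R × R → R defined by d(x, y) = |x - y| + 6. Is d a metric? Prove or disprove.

No. d fails identity of indiscernibles (specifically d(x,x) = 0): d(-8, -8) = |-8 - (-8)| + 6 = 0 + 6 = 6 ≠ 0.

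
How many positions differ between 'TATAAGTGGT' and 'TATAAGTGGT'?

Differing positions: none. Hamming distance = 0.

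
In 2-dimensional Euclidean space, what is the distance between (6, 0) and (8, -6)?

√(Σ(x_i - y_i)²) = √((6 - 8)² + (0 - (-6))²)
= √((-2)² + 6²) = √(4 + 36) = √40 ≈ 6.3246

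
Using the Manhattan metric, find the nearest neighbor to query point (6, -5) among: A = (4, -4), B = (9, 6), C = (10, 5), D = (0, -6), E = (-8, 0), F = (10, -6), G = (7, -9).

Distances: d(A) = 3, d(B) = 14, d(C) = 14, d(D) = 7, d(E) = 19, d(F) = 5, d(G) = 5. Nearest: A = (4, -4) with distance 3.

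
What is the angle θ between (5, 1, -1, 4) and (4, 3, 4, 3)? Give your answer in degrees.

With u = (5, 1, -1, 4), v = (4, 3, 4, 3):
u·v = 5·4 + 1·3 + (-1)·4 + 4·3 = 20 + 3 + (-4) + 12 = 31.
|u| = √(5² + 1² + (-1)² + 4²) = √43, |v| = √(4² + 3² + 4² + 3²) = √50, so |u||v| = √(43·50) = √2150.
cos θ = (u·v)/(|u||v|) = 31/√2150 ≈ 0.668563
θ = arccos(0.668563) ≈ 48.04°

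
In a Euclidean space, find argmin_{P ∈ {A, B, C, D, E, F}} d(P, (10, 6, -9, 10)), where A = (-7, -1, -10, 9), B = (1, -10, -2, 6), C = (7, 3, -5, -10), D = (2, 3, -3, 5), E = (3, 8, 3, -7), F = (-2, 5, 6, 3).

Distances: d(A) ≈ 18.4391, d(B) ≈ 20.0499, d(C) ≈ 20.8327, d(D) ≈ 11.5758, d(E) ≈ 22.0454, d(F) ≈ 20.4695. Nearest: D = (2, 3, -3, 5) with distance 11.5758.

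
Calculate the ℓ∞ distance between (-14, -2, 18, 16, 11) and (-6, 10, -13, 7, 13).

max(|x_i - y_i|) = max(|-14 - (-6)|, |-2 - 10|, |18 - (-13)|, |16 - 7|, |11 - 13|) = max(8, 12, 31, 9, 2) = 31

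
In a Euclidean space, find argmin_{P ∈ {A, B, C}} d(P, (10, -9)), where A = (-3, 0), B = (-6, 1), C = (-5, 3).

Distances: d(A) ≈ 15.8114, d(B) ≈ 18.868, d(C) ≈ 19.2094. Nearest: A = (-3, 0) with distance 15.8114.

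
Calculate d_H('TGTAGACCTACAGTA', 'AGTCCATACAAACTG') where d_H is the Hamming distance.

Differing positions: 1, 4, 5, 7, 8, 9, 11, 13, 15. Hamming distance = 9.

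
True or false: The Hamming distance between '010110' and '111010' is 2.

Differing positions: 1, 3, 4. Hamming distance = 3, so the claim that d_H = 2 is false.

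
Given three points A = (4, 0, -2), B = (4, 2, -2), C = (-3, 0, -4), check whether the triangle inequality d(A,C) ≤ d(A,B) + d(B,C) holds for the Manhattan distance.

d(A,B) = 0 + 2 + 0 = 2, d(B,C) = 7 + 2 + 2 = 11, d(A,C) = 7 + 0 + 2 = 9.
d(A,C) = 9 ≤ 2 + 11 = 13. Triangle inequality is satisfied.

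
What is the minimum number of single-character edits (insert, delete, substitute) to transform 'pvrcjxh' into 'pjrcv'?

Let D[i][j] be the edit distance between the first i characters of 'pvrcjxh' and the first j characters of 'pjrcv', with D[i][0] = i, D[0][j] = j, and D[i][j] = D[i-1][j-1] if the characters match, else 1 + min(D[i-1][j], D[i][j-1], D[i-1][j-1]). Filling the table (rows: prefixes of 'pvrcjxh', columns: prefixes of 'pjrcv'):
     ε  p  j  r  c  v
  ε  0  1  2  3  4  5
  p  1  0  1  2  3  4
  v  2  1  1  2  3  3
  r  3  2  2  1  2  3
  c  4  3  3  2  1  2
  j  5  4  3  3  2  2
  x  6  5  4  4  3  3
  h  7  6  5  5  4  4
The bottom-right entry gives D[7][5] = 4, so no sequence of fewer than 4 edits works. Backtracking through the table gives one optimal edit sequence (4 edits):
  pvrcjxh → pjrcjxh (sub v→j @2)
  pjrcjxh → pjrcxh (del j @5)
  pjrcxh → pjrch (del x @5)
  pjrch → pjrcv (sub h→v @5)
Edit distance = 4.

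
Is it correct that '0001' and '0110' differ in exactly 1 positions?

Differing positions: 2, 3, 4. Hamming distance = 3, so the claim that d_H = 1 is false.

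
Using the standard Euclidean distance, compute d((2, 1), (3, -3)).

(Σ|x_i - y_i|^2)^(1/2) = (|2 - 3|^2 + |1 - (-3)|^2)^(1/2)
= (1^2 + 4^2)^(1/2) = (1 + 16)^(1/2) = (17)^(1/2) ≈ 4.1231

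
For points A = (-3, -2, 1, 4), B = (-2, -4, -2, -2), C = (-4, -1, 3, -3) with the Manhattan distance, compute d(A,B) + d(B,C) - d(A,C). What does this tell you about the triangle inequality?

d(A,B) = 1 + 2 + 3 + 6 = 12, d(B,C) = 2 + 3 + 5 + 1 = 11, d(A,C) = 1 + 1 + 2 + 7 = 11.
d(A,B) + d(B,C) - d(A,C) = 12 + 11 - 11 = 23 - 11 = 12. This is ≥ 0, so the triangle inequality holds for these points.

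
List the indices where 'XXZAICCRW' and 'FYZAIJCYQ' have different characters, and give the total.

Differing positions: 1, 2, 6, 8, 9. Hamming distance = 5.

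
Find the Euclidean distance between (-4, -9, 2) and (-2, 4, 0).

√(Σ(x_i - y_i)²) = √((-4 - (-2))² + (-9 - 4)² + (2 - 0)²)
= √((-2)² + (-13)² + 2²) = √(4 + 169 + 4) = √177 ≈ 13.3041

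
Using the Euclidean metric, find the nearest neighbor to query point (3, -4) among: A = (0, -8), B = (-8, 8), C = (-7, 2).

Distances: d(A) = 5, d(B) ≈ 16.2788, d(C) ≈ 11.6619. Nearest: A = (0, -8) with distance 5.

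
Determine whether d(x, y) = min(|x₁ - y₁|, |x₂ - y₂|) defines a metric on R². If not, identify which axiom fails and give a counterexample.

No. d fails identity of indiscernibles: take x = (-5, 0) and y = (-5, 1). Then d(x,y) = min(|-5 - (-5)|, |0 - 1|) = min(0, 1) = 0, yet x ≠ y.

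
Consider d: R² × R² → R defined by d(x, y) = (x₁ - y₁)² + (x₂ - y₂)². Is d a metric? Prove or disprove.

No. The squared Euclidean distance fails the triangle inequality. Counterexample: x = (0, 0), y = (1, 2), z = (2, 4). d(x,z) = 2² + 4² = 20, but d(x,y) + d(y,z) = (1² + 2²) + (1² + 2²) = 5 + 5 = 10. Since 20 > 10, the triangle inequality is violated. (Note: √d, the ordinary Euclidean distance, IS a metric.)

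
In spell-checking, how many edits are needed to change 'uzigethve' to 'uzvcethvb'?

Let D[i][j] be the edit distance between the first i characters of 'uzigethve' and the first j characters of 'uzvcethvb', with D[i][0] = i, D[0][j] = j, and D[i][j] = D[i-1][j-1] if the characters match, else 1 + min(D[i-1][j], D[i][j-1], D[i-1][j-1]). Filling the table (rows: prefixes of 'uzigethve', columns: prefixes of 'uzvcethvb'):
     ε  u  z  v  c  e  t  h  v  b
  ε  0  1  2  3  4  5  6  7  8  9
  u  1  0  1  2  3  4  5  6  7  8
  z  2  1  0  1  2  3  4  5  6  7
  i  3  2  1  1  2  3  4  5  6  7
  g  4  3  2  2  2  3  4  5  6  7
  e  5  4  3  3  3  2  3  4  5  6
  t  6  5  4  4  4  3  2  3  4  5
  h  7  6  5  5  5  4  3  2  3  4
  v  8  7  6  5  6  5  4  3  2  3
  e  9  8  7  6  6  6  5  4  3  3
The bottom-right entry gives D[9][9] = 3, so no sequence of fewer than 3 edits works. Backtracking through the table gives one optimal edit sequence (3 edits):
  uzigethve → uzvgethve (sub i→v @3)
  uzvgethve → uzvcethve (sub g→c @4)
  uzvcethve → uzvcethvb (sub e→b @9)
Edit distance = 3.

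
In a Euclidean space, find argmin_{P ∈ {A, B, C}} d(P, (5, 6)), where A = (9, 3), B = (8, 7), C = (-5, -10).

Distances: d(A) = 5, d(B) ≈ 3.1623, d(C) ≈ 18.868. Nearest: B = (8, 7) with distance 3.1623.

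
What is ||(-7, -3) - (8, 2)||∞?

max(|x_i - y_i|) = max(|-7 - 8|, |-3 - 2|) = max(15, 5) = 15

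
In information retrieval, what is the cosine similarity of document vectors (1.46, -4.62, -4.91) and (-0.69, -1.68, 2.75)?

With u = (1.46, -4.62, -4.91), v = (-0.69, -1.68, 2.75):
u·v = 1.46·(-0.69) + (-4.62)·(-1.68) + (-4.91)·2.75 = (-1.0074) + 7.7616 + (-13.5025) = -6.7483.
|u| = √(1.46² + (-4.62)² + (-4.91)²) = √(2.1316 + 21.3444 + 24.1081) = √47.5841, |v| = √((-0.69)² + (-1.68)² + 2.75²) = √(0.4761 + 2.8224 + 7.5625) = √10.861.
cos θ = (u·v)/(|u||v|) = -6.7483/(√47.5841·√10.861) ≈ -0.2968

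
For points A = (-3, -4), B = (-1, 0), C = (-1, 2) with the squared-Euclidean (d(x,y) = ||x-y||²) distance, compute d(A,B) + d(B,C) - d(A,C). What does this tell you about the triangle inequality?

d(A,B) = 2² + 4² = 20, d(B,C) = 0² + 2² = 4, d(A,C) = 2² + 6² = 40.
d(A,B) + d(B,C) - d(A,C) = 20 + 4 - 40 = 24 - 40 = -16. This is < 0, so the triangle inequality FAILS for these points (squared-Euclidean is not a metric).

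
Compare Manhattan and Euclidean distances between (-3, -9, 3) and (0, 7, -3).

L1 = |-3 - 0| + |-9 - 7| + |3 - (-3)| = 3 + 16 + 6 = 25
L2 = √(3² + 16² + 6²) = √301 ≈ 17.3494
L1 ≥ L2 always (equality iff movement is along one axis); L1 > L2 here.
Ratio L1/L2 = 25/√301 ≈ 1.441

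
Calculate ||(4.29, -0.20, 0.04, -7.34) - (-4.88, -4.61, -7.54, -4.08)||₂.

√(Σ(x_i - y_i)²) = √((4.29 - (-4.88))² + (-0.2 - (-4.61))² + (0.04 - (-7.54))² + (-7.34 - (-4.08))²)
= √(9.17² + 4.41² + 7.58² + (-3.26)²) = √(84.0889 + 19.4481 + 57.4564 + 10.6276) = √171.621 ≈ 13.1004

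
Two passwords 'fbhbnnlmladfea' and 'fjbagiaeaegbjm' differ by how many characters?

Differing positions: 2, 3, 4, 5, 6, 7, 8, 9, 10, 11, 12, 13, 14. Hamming distance = 13.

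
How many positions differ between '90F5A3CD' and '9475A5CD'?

Differing positions: 2, 3, 6. Hamming distance = 3.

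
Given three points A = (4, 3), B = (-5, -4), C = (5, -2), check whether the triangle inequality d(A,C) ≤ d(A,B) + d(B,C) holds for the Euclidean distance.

d(A,B) = √(9² + 7²) = √130 ≈ 11.4018, d(B,C) = √(10² + 2²) = √104 ≈ 10.198, d(A,C) = √(1² + 5²) = √26 ≈ 5.099.
d(A,C) ≈ 5.099 ≤ 11.4018 + 10.198 = 21.5998. Triangle inequality is satisfied.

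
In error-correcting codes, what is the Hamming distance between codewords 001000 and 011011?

Differing positions: 2, 5, 6. Hamming distance = 3.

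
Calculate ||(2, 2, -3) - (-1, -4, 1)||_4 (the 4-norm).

(Σ|x_i - y_i|^4)^(1/4) = (|2 - (-1)|^4 + |2 - (-4)|^4 + |-3 - 1|^4)^(1/4)
= (3^4 + 6^4 + 4^4)^(1/4) = (81 + 1296 + 256)^(1/4) = (1633)^(1/4) ≈ 6.3569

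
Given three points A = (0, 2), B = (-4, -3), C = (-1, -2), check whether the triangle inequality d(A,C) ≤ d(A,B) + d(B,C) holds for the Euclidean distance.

d(A,B) = √(4² + 5²) = √41 ≈ 6.4031, d(B,C) = √(3² + 1²) = √10 ≈ 3.1623, d(A,C) = √(1² + 4²) = √17 ≈ 4.1231.
d(A,C) ≈ 4.1231 ≤ 6.4031 + 3.1623 = 9.5654. Triangle inequality is satisfied.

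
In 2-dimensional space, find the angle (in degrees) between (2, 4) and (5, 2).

With u = (2, 4), v = (5, 2):
u·v = 2·5 + 4·2 = 10 + 8 = 18.
|u| = √(2² + 4²) = √20, |v| = √(5² + 2²) = √29, so |u||v| = √(20·29) = √580.
cos θ = (u·v)/(|u||v|) = 18/√580 ≈ 0.747409
θ = arccos(0.747409) ≈ 41.63°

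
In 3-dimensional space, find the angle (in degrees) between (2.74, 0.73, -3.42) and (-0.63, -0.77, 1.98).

With u = (2.74, 0.73, -3.42), v = (-0.63, -0.77, 1.98):
u·v = 2.74·(-0.63) + 0.73·(-0.77) + (-3.42)·1.98 = (-1.7262) + (-0.5621) + (-6.7716) = -9.0599.
|u| = √(2.74² + 0.73² + (-3.42)²) = √(7.5076 + 0.5329 + 11.6964) = √19.7369, |v| = √((-0.63)² + (-0.77)² + 1.98²) = √(0.3969 + 0.5929 + 3.9204) = √4.9102.
cos θ = (u·v)/(|u||v|) = -9.0599/(√19.7369·√4.9102) ≈ -0.92031
θ = arccos(-0.92031) ≈ 156.97°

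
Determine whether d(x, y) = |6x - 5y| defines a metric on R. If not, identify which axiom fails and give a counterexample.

No. d fails symmetry: d(1, 5) = |6·1 - 5·5| = |-19| = 19, but d(5, 1) = |6·5 - 5·1| = |25| = 25. Since 19 ≠ 25, d(x,y) ≠ d(y,x) in general.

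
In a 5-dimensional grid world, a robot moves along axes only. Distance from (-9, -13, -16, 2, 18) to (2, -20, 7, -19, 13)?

Σ|x_i - y_i| = |-9 - 2| + |-13 - (-20)| + |-16 - 7| + |2 - (-19)| + |18 - 13| = 11 + 7 + 23 + 21 + 5 = 67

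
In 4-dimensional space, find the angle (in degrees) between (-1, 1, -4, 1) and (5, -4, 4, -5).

With u = (-1, 1, -4, 1), v = (5, -4, 4, -5):
u·v = (-1)·5 + 1·(-4) + (-4)·4 + 1·(-5) = (-5) + (-4) + (-16) + (-5) = -30.
|u| = √((-1)² + 1² + (-4)² + 1²) = √19, |v| = √(5² + (-4)² + 4² + (-5)²) = √82, so |u||v| = √(19·82) = √1558.
cos θ = (u·v)/(|u||v|) = -30/√1558 ≈ -0.760042
θ = arccos(-0.760042) ≈ 139.47°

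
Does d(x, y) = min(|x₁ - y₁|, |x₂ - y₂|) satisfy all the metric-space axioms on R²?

No. d fails identity of indiscernibles: take x = (2, 0) and y = (2, 7). Then d(x,y) = min(|2 - 2|, |0 - 7|) = min(0, 7) = 0, yet x ≠ y.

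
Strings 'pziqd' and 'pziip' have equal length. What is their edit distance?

Let D[i][j] be the edit distance between the first i characters of 'pziqd' and the first j characters of 'pziip', with D[i][0] = i, D[0][j] = j, and D[i][j] = D[i-1][j-1] if the characters match, else 1 + min(D[i-1][j], D[i][j-1], D[i-1][j-1]). Filling the table (rows: prefixes of 'pziqd', columns: prefixes of 'pziip'):
     ε  p  z  i  i  p
  ε  0  1  2  3  4  5
  p  1  0  1  2  3  4
  z  2  1  0  1  2  3
  i  3  2  1  0  1  2
  q  4  3  2  1  1  2
  d  5  4  3  2  2  2
The bottom-right entry gives D[5][5] = 2, so no sequence of fewer than 2 edits works. Backtracking through the table gives one optimal edit sequence (2 edits):
  pziqd → pziid (sub q→i @4)
  pziid → pziip (sub d→p @5)
Edit distance = 2.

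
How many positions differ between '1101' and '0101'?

Differing positions: 1. Hamming distance = 1.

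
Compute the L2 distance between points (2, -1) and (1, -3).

(Σ|x_i - y_i|^2)^(1/2) = (|2 - 1|^2 + |-1 - (-3)|^2)^(1/2)
= (1^2 + 2^2)^(1/2) = (1 + 4)^(1/2) = (5)^(1/2) ≈ 2.2361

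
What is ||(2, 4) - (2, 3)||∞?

max(|x_i - y_i|) = max(|2 - 2|, |4 - 3|) = max(0, 1) = 1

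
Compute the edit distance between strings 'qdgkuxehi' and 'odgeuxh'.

Let D[i][j] be the edit distance between the first i characters of 'qdgkuxehi' and the first j characters of 'odgeuxh', with D[i][0] = i, D[0][j] = j, and D[i][j] = D[i-1][j-1] if the characters match, else 1 + min(D[i-1][j], D[i][j-1], D[i-1][j-1]). Filling the table (rows: prefixes of 'qdgkuxehi', columns: prefixes of 'odgeuxh'):
     ε  o  d  g  e  u  x  h
  ε  0  1  2  3  4  5  6  7
  q  1  1  2  3  4  5  6  7
  d  2  2  1  2  3  4  5  6
  g  3  3  2  1  2  3  4  5
  k  4  4  3  2  2  3  4  5
  u  5  5  4  3  3  2  3  4
  x  6  6  5  4  4  3  2  3
  e  7  7  6  5  4  4  3  3
  h  8  8  7  6  5  5  4  3
  i  9  9  8  7  6  6  5  4
The bottom-right entry gives D[9][7] = 4, so no sequence of fewer than 4 edits works. Backtracking through the table gives one optimal edit sequence (4 edits):
  qdgkuxehi → odgkuxehi (sub q→o @1)
  odgkuxehi → odgeuxehi (sub k→e @4)
  odgeuxehi → odgeuxhi (del e @7)
  odgeuxhi → odgeuxh (del i @8)
Edit distance = 4.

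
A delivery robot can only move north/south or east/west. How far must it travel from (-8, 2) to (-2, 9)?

Σ|x_i - y_i| = |-8 - (-2)| + |2 - 9| = 6 + 7 = 13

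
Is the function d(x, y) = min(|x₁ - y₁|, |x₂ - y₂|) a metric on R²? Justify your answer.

No. d fails identity of indiscernibles: take x = (4, 0) and y = (4, 5). Then d(x,y) = min(|4 - 4|, |0 - 5|) = min(0, 5) = 0, yet x ≠ y.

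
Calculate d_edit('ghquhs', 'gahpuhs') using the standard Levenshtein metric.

Let D[i][j] be the edit distance between the first i characters of 'ghquhs' and the first j characters of 'gahpuhs', with D[i][0] = i, D[0][j] = j, and D[i][j] = D[i-1][j-1] if the characters match, else 1 + min(D[i-1][j], D[i][j-1], D[i-1][j-1]). Filling the table (rows: prefixes of 'ghquhs', columns: prefixes of 'gahpuhs'):
     ε  g  a  h  p  u  h  s
  ε  0  1  2  3  4  5  6  7
  g  1  0  1  2  3  4  5  6
  h  2  1  1  1  2  3  4  5
  q  3  2  2  2  2  3  4  5
  u  4  3  3  3  3  2  3  4
  h  5  4  4  3  4  3  2  3
  s  6  5  5  4  4  4  3  2
The bottom-right entry gives D[6][7] = 2, so no sequence of fewer than 2 edits works. Backtracking through the table gives one optimal edit sequence (2 edits):
  ghquhs → gahquhs (ins a @2)
  gahquhs → gahpuhs (sub q→p @4)
Edit distance = 2.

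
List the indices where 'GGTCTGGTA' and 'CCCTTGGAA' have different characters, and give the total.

Differing positions: 1, 2, 3, 4, 8. Hamming distance = 5.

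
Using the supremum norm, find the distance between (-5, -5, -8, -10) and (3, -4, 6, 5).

max(|x_i - y_i|) = max(|-5 - 3|, |-5 - (-4)|, |-8 - 6|, |-10 - 5|) = max(8, 1, 14, 15) = 15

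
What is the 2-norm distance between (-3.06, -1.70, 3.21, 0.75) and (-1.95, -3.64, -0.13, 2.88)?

(Σ|x_i - y_i|^2)^(1/2) = (|-3.06 - (-1.95)|^2 + |-1.7 - (-3.64)|^2 + |3.21 - (-0.13)|^2 + |0.75 - 2.88|^2)^(1/2)
= (1.11^2 + 1.94^2 + 3.34^2 + 2.13^2)^(1/2) = (1.2321 + 3.7636 + 11.1556 + 4.5369)^(1/2) = (20.6882)^(1/2) ≈ 4.5484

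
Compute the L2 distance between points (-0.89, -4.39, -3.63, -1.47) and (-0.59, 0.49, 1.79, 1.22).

(Σ|x_i - y_i|^2)^(1/2) = (|-0.89 - (-0.59)|^2 + |-4.39 - 0.49|^2 + |-3.63 - 1.79|^2 + |-1.47 - 1.22|^2)^(1/2)
= (0.3^2 + 4.88^2 + 5.42^2 + 2.69^2)^(1/2) = (0.09 + 23.8144 + 29.3764 + 7.2361)^(1/2) = (60.5169)^(1/2) ≈ 7.7793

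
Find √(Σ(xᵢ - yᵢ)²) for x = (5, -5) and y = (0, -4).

√(Σ(x_i - y_i)²) = √((5 - 0)² + (-5 - (-4))²)
= √(5² + (-1)²) = √(25 + 1) = √26 ≈ 5.099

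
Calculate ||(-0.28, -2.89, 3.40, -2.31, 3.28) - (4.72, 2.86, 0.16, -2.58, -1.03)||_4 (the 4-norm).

(Σ|x_i - y_i|^4)^(1/4) = (|-0.28 - 4.72|^4 + |-2.89 - 2.86|^4 + |3.4 - 0.16|^4 + |-2.31 - (-2.58)|^4 + |3.28 - (-1.03)|^4)^(1/4)
= (5^4 + 5.75^4 + 3.24^4 + 0.27^4 + 4.31^4)^(1/4) ≈ (625 + 1093.1289 + 110.1996 + 0.0053 + 345.0715)^(1/4) = (2173.4053)^(1/4) ≈ 6.8279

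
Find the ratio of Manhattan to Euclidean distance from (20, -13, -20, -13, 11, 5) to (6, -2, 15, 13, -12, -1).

L1 = |20 - 6| + |-13 - (-2)| + |-20 - 15| + |-13 - 13| + |11 - (-12)| + |5 - (-1)| = 14 + 11 + 35 + 26 + 23 + 6 = 115
L2 = √(14² + 11² + 35² + 26² + 23² + 6²) = √2783 ≈ 52.7541
L1 ≥ L2 always (equality iff movement is along one axis); L1 > L2 here.
Ratio L1/L2 = 115/√2783 ≈ 2.1799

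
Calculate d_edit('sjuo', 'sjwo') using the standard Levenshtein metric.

Let D[i][j] be the edit distance between the first i characters of 'sjuo' and the first j characters of 'sjwo', with D[i][0] = i, D[0][j] = j, and D[i][j] = D[i-1][j-1] if the characters match, else 1 + min(D[i-1][j], D[i][j-1], D[i-1][j-1]). Filling the table (rows: prefixes of 'sjuo', columns: prefixes of 'sjwo'):
     ε  s  j  w  o
  ε  0  1  2  3  4
  s  1  0  1  2  3
  j  2  1  0  1  2
  u  3  2  1  1  2
  o  4  3  2  2  1
The bottom-right entry gives D[4][4] = 1, so no sequence of fewer than 1 edit works. Backtracking through the table gives one optimal edit sequence (1 edit):
  sjuo → sjwo (sub u→w @3)
Edit distance = 1.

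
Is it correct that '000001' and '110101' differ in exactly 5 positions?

Differing positions: 1, 2, 4. Hamming distance = 3, so the claim that d_H = 5 is false.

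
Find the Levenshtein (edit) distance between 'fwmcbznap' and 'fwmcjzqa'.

Let D[i][j] be the edit distance between the first i characters of 'fwmcbznap' and the first j characters of 'fwmcjzqa', with D[i][0] = i, D[0][j] = j, and D[i][j] = D[i-1][j-1] if the characters match, else 1 + min(D[i-1][j], D[i][j-1], D[i-1][j-1]). Filling the table (rows: prefixes of 'fwmcbznap', columns: prefixes of 'fwmcjzqa'):
     ε  f  w  m  c  j  z  q  a
  ε  0  1  2  3  4  5  6  7  8
  f  1  0  1  2  3  4  5  6  7
  w  2  1  0  1  2  3  4  5  6
  m  3  2  1  0  1  2  3  4  5
  c  4  3  2  1  0  1  2  3  4
  b  5  4  3  2  1  1  2  3  4
  z  6  5  4  3  2  2  1  2  3
  n  7  6  5  4  3  3  2  2  3
  a  8  7  6  5  4  4  3  3  2
  p  9  8  7  6  5  5  4  4  3
The bottom-right entry gives D[9][8] = 3, so no sequence of fewer than 3 edits works. Backtracking through the table gives one optimal edit sequence (3 edits):
  fwmcbznap → fwmcjznap (sub b→j @5)
  fwmcjznap → fwmcjzqap (sub n→q @7)
  fwmcjzqap → fwmcjzqa (del p @9)
Edit distance = 3.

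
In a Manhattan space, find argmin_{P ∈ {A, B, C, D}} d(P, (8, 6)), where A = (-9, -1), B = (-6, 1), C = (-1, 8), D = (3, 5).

Distances: d(A) = 24, d(B) = 19, d(C) = 11, d(D) = 6. Nearest: D = (3, 5) with distance 6.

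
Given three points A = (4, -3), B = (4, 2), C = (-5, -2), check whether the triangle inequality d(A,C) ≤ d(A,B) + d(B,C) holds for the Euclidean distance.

d(A,B) = √(0² + 5²) = √25 = 5, d(B,C) = √(9² + 4²) = √97 ≈ 9.8489, d(A,C) = √(9² + 1²) = √82 ≈ 9.0554.
d(A,C) ≈ 9.0554 ≤ 5 + 9.8489 = 14.8489. Triangle inequality is satisfied.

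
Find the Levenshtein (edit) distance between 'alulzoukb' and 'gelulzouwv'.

Let D[i][j] be the edit distance between the first i characters of 'alulzoukb' and the first j characters of 'gelulzouwv', with D[i][0] = i, D[0][j] = j, and D[i][j] = D[i-1][j-1] if the characters match, else 1 + min(D[i-1][j], D[i][j-1], D[i-1][j-1]). Filling the table (rows: prefixes of 'alulzoukb', columns: prefixes of 'gelulzouwv'):
     ε  g  e  l  u  l  z  o  u  w  v
  ε  0  1  2  3  4  5  6  7  8  9 10
  a  1  1  2  3  4  5  6  7  8  9 10
  l  2  2  2  2  3  4  5  6  7  8  9
  u  3  3  3  3  2  3  4  5  6  7  8
  l  4  4  4  3  3  2  3  4  5  6  7
  z  5  5  5  4  4  3  2  3  4  5  6
  o  6  6  6  5  5  4  3  2  3  4  5
  u  7  7  7  6  5  5  4  3  2  3  4
  k  8  8  8  7  6  6  5  4  3  3  4
  b  9  9  9  8  7  7  6  5  4  4  4
The bottom-right entry gives D[9][10] = 4, so no sequence of fewer than 4 edits works. Backtracking through the table gives one optimal edit sequence (4 edits):
  alulzoukb → galulzoukb (ins g @1)
  galulzoukb → gelulzoukb (sub a→e @2)
  gelulzoukb → gelulzouwb (sub k→w @9)
  gelulzouwb → gelulzouwv (sub b→v @10)
Edit distance = 4.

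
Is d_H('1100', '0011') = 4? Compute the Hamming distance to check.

Differing positions: 1, 2, 3, 4. Hamming distance = 4, so the claim is true.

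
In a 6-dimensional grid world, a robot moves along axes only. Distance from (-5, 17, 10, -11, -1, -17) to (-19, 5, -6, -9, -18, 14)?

Σ|x_i - y_i| = |-5 - (-19)| + |17 - 5| + |10 - (-6)| + |-11 - (-9)| + |-1 - (-18)| + |-17 - 14| = 14 + 12 + 16 + 2 + 17 + 31 = 92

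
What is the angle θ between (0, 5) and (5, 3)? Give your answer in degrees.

With u = (0, 5), v = (5, 3):
u·v = 0·5 + 5·3 = 0 + 15 = 15.
|u| = √(0² + 5²) = √25, |v| = √(5² + 3²) = √34, so |u||v| = √(25·34) = √850.
cos θ = (u·v)/(|u||v|) = 15/√850 ≈ 0.514496
θ = arccos(0.514496) ≈ 59.04°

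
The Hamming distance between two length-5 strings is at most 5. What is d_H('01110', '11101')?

Differing positions: 1, 4, 5. Hamming distance = 3. The maximum possible Hamming distance for length-5 strings is 5, so d_H/5 = 3/5 = 0.6.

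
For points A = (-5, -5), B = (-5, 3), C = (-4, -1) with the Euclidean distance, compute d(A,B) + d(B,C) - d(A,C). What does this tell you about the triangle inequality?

d(A,B) = √(0² + 8²) = √64 = 8, d(B,C) = √(1² + 4²) = √17 ≈ 4.1231, d(A,C) = √(1² + 4²) = √17 ≈ 4.1231.
d(A,B) + d(B,C) - d(A,C) = 8 + 4.1231 - 4.1231 = 12.1231 - 4.1231 = 8. This is ≥ 0, so the triangle inequality holds for these points.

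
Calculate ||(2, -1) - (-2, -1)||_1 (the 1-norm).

Σ|x_i - y_i| = |2 - (-2)| + |-1 - (-1)| = 4 + 0 = 4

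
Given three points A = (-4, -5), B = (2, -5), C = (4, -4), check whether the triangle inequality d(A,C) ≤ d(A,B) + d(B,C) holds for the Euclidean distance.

d(A,B) = √(6² + 0²) = √36 = 6, d(B,C) = √(2² + 1²) = √5 ≈ 2.2361, d(A,C) = √(8² + 1²) = √65 ≈ 8.0623.
d(A,C) ≈ 8.0623 ≤ 6 + 2.2361 = 8.2361. Triangle inequality is satisfied.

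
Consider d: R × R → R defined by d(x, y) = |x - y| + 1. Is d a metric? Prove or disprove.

No. d fails identity of indiscernibles (specifically d(x,x) = 0): d(5, 5) = |5 - 5| + 1 = 0 + 1 = 1 ≠ 0.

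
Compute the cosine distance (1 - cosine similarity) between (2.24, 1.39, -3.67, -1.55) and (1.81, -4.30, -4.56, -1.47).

With u = (2.24, 1.39, -3.67, -1.55), v = (1.81, -4.30, -4.56, -1.47):
u·v = 2.24·1.81 + 1.39·(-4.3) + (-3.67)·(-4.56) + (-1.55)·(-1.47) = 4.0544 + (-5.977) + 16.7352 + 2.2785 = 17.0911.
|u| = √(2.24² + 1.39² + (-3.67)² + (-1.55)²) = √(5.0176 + 1.9321 + 13.4689 + 2.4025) = √22.8211, |v| = √(1.81² + (-4.3)² + (-4.56)² + (-1.47)²) = √(3.2761 + 18.49 + 20.7936 + 2.1609) = √44.7206.
cos θ = (u·v)/(|u||v|) = 17.0911/(√22.8211·√44.7206) ≈ 0.535
Cosine distance = 1 - cos θ ≈ 1 - 0.535 = 0.465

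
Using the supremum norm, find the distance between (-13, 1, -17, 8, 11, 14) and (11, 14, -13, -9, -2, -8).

max(|x_i - y_i|) = max(|-13 - 11|, |1 - 14|, |-17 - (-13)|, |8 - (-9)|, |11 - (-2)|, |14 - (-8)|) = max(24, 13, 4, 17, 13, 22) = 24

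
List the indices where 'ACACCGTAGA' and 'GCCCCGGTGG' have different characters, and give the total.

Differing positions: 1, 3, 7, 8, 10. Hamming distance = 5.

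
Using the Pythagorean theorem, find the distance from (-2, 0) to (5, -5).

√(Σ(x_i - y_i)²) = √((-2 - 5)² + (0 - (-5))²)
= √((-7)² + 5²) = √(49 + 25) = √74 ≈ 8.6023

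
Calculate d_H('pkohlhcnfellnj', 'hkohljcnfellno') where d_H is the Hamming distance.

Differing positions: 1, 6, 14. Hamming distance = 3.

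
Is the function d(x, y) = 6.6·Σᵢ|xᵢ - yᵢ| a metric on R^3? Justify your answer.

Yes. The L1 (Manhattan) norm induces a metric on R^3, and multiplying a metric by a positive constant 6.6 > 0 preserves all four axioms: non-negativity (6.6·||x-y|| ≥ 0), identity (6.6·||x-y|| = 0 ⟺ ||x-y|| = 0 ⟺ x = y), symmetry (||x-y|| = ||y-x||), and the triangle inequality (6.6·||x-z|| ≤ 6.6·||x-y|| + 6.6·||y-z||). So d is a metric.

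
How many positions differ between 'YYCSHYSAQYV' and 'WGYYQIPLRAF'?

Differing positions: 1, 2, 3, 4, 5, 6, 7, 8, 9, 10, 11. Hamming distance = 11.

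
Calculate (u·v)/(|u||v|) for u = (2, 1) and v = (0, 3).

With u = (2, 1), v = (0, 3):
u·v = 2·0 + 1·3 = 0 + 3 = 3.
|u| = √(2² + 1²) = √5, |v| = √(0² + 3²) = √9, so |u||v| = √(5·9) = √45.
cos θ = (u·v)/(|u||v|) = 3/√45 ≈ 0.4472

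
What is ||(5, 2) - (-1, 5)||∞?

max(|x_i - y_i|) = max(|5 - (-1)|, |2 - 5|) = max(6, 3) = 6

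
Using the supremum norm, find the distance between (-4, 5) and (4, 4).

max(|x_i - y_i|) = max(|-4 - 4|, |5 - 4|) = max(8, 1) = 8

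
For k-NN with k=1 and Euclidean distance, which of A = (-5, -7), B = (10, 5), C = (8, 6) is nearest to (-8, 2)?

Distances: d(A) ≈ 9.4868, d(B) ≈ 18.2483, d(C) ≈ 16.4924. Nearest: A = (-5, -7) with distance 9.4868.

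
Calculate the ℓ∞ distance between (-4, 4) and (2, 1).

max(|x_i - y_i|) = max(|-4 - 2|, |4 - 1|) = max(6, 3) = 6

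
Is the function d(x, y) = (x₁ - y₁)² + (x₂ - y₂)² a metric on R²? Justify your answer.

No. The squared Euclidean distance fails the triangle inequality. Counterexample: x = (0, 0), y = (4, 2), z = (8, 4). d(x,z) = 8² + 4² = 80, but d(x,y) + d(y,z) = (4² + 2²) + (4² + 2²) = 20 + 20 = 40. Since 80 > 40, the triangle inequality is violated. (Note: √d, the ordinary Euclidean distance, IS a metric.)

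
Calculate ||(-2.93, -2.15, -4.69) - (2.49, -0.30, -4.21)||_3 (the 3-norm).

(Σ|x_i - y_i|^3)^(1/3) = (|-2.93 - 2.49|^3 + |-2.15 - (-0.3)|^3 + |-4.69 - (-4.21)|^3)^(1/3)
= (5.42^3 + 1.85^3 + 0.48^3)^(1/3) ≈ (159.2201 + 6.3316 + 0.1106)^(1/3) = (165.6623)^(1/3) ≈ 5.4921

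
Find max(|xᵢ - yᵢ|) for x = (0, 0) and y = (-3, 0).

max(|x_i - y_i|) = max(|0 - (-3)|, |0 - 0|) = max(3, 0) = 3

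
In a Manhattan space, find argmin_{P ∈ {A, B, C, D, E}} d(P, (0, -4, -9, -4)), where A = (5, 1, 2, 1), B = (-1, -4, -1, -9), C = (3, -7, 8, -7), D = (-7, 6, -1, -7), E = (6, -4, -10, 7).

Distances: d(A) = 26, d(B) = 14, d(C) = 26, d(D) = 28, d(E) = 18. Nearest: B = (-1, -4, -1, -9) with distance 14.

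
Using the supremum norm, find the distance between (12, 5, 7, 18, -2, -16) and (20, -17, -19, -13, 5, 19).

max(|x_i - y_i|) = max(|12 - 20|, |5 - (-17)|, |7 - (-19)|, |18 - (-13)|, |-2 - 5|, |-16 - 19|) = max(8, 22, 26, 31, 7, 35) = 35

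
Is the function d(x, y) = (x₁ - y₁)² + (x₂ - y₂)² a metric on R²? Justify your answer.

No. The squared Euclidean distance fails the triangle inequality. Counterexample: x = (0, 0), y = (2, 2), z = (4, 4). d(x,z) = 4² + 4² = 32, but d(x,y) + d(y,z) = (2² + 2²) + (2² + 2²) = 8 + 8 = 16. Since 32 > 16, the triangle inequality is violated. (Note: √d, the ordinary Euclidean distance, IS a metric.)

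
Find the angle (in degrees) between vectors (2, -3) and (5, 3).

With u = (2, -3), v = (5, 3):
u·v = 2·5 + (-3)·3 = 10 + (-9) = 1.
|u| = √(2² + (-3)²) = √13, |v| = √(5² + 3²) = √34, so |u||v| = √(13·34) = √442.
cos θ = (u·v)/(|u||v|) = 1/√442 ≈ 0.047565
θ = arccos(0.047565) ≈ 87.27°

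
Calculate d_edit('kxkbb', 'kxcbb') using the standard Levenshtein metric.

Let D[i][j] be the edit distance between the first i characters of 'kxkbb' and the first j characters of 'kxcbb', with D[i][0] = i, D[0][j] = j, and D[i][j] = D[i-1][j-1] if the characters match, else 1 + min(D[i-1][j], D[i][j-1], D[i-1][j-1]). Filling the table (rows: prefixes of 'kxkbb', columns: prefixes of 'kxcbb'):
     ε  k  x  c  b  b
  ε  0  1  2  3  4  5
  k  1  0  1  2  3  4
  x  2  1  0  1  2  3
  k  3  2  1  1  2  3
  b  4  3  2  2  1  2
  b  5  4  3  3  2  1
The bottom-right entry gives D[5][5] = 1, so no sequence of fewer than 1 edit works. Backtracking through the table gives one optimal edit sequence (1 edit):
  kxkbb → kxcbb (sub k→c @3)
Edit distance = 1.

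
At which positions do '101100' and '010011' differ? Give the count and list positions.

Differing positions: 1, 2, 3, 4, 5, 6. Hamming distance = 6.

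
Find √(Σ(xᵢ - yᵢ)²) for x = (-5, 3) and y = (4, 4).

√(Σ(x_i - y_i)²) = √((-5 - 4)² + (3 - 4)²)
= √((-9)² + (-1)²) = √(81 + 1) = √82 ≈ 9.0554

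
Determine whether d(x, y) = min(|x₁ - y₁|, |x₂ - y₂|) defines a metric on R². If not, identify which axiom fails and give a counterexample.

No. d fails identity of indiscernibles: take x = (5, 0) and y = (5, 4). Then d(x,y) = min(|5 - 5|, |0 - 4|) = min(0, 4) = 0, yet x ≠ y.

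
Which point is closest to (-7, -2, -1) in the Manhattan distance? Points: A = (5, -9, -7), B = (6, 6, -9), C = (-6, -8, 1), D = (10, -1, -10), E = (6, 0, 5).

Distances: d(A) = 25, d(B) = 29, d(C) = 9, d(D) = 27, d(E) = 21. Nearest: C = (-6, -8, 1) with distance 9.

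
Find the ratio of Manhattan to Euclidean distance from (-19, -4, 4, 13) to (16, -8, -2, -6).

L1 = |-19 - 16| + |-4 - (-8)| + |4 - (-2)| + |13 - (-6)| = 35 + 4 + 6 + 19 = 64
L2 = √(35² + 4² + 6² + 19²) = √1638 ≈ 40.4722
L1 ≥ L2 always (equality iff movement is along one axis); L1 > L2 here.
Ratio L1/L2 = 64/√1638 ≈ 1.5813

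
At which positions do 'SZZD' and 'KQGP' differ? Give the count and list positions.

Differing positions: 1, 2, 3, 4. Hamming distance = 4.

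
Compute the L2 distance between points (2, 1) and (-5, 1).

(Σ|x_i - y_i|^2)^(1/2) = (|2 - (-5)|^2 + |1 - 1|^2)^(1/2)
= (7^2 + 0^2)^(1/2) = (49 + 0)^(1/2) = (49)^(1/2) = 7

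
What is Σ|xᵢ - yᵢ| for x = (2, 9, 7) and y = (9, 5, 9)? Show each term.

Σ|x_i - y_i| = |2 - 9| + |9 - 5| + |7 - 9| = 7 + 4 + 2 = 13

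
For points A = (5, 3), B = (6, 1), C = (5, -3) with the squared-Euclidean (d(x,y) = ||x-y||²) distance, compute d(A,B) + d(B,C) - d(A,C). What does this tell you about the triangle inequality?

d(A,B) = 1² + 2² = 5, d(B,C) = 1² + 4² = 17, d(A,C) = 0² + 6² = 36.
d(A,B) + d(B,C) - d(A,C) = 5 + 17 - 36 = 22 - 36 = -14. This is < 0, so the triangle inequality FAILS for these points (squared-Euclidean is not a metric).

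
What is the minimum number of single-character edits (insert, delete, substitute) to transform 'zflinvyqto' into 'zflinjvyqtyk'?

Let D[i][j] be the edit distance between the first i characters of 'zflinvyqto' and the first j characters of 'zflinjvyqtyk', with D[i][0] = i, D[0][j] = j, and D[i][j] = D[i-1][j-1] if the characters match, else 1 + min(D[i-1][j], D[i][j-1], D[i-1][j-1]). Filling the table (rows: prefixes of 'zflinvyqto', columns: prefixes of 'zflinjvyqtyk'):
     ε  z  f  l  i  n  j  v  y  q  t  y  k
  ε  0  1  2  3  4  5  6  7  8  9 10 11 12
  z  1  0  1  2  3  4  5  6  7  8  9 10 11
  f  2  1  0  1  2  3  4  5  6  7  8  9 10
  l  3  2  1  0  1  2  3  4  5  6  7  8  9
  i  4  3  2  1  0  1  2  3  4  5  6  7  8
  n  5  4  3  2  1  0  1  2  3  4  5  6  7
  v  6  5  4  3  2  1  1  1  2  3  4  5  6
  y  7  6  5  4  3  2  2  2  1  2  3  4  5
  q  8  7  6  5  4  3  3  3  2  1  2  3  4
  t  9  8  7  6  5  4  4  4  3  2  1  2  3
  o 10  9  8  7  6  5  5  5  4  3  2  2  3
The bottom-right entry gives D[10][12] = 3, so no sequence of fewer than 3 edits works. Backtracking through the table gives one optimal edit sequence (3 edits):
  zflinvyqto → zflinjvyqto (ins j @6)
  zflinjvyqto → zflinjvyqtyo (ins y @11)
  zflinjvyqtyo → zflinjvyqtyk (sub o→k @12)
Edit distance = 3.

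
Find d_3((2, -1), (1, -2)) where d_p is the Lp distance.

(Σ|x_i - y_i|^3)^(1/3) = (|2 - 1|^3 + |-1 - (-2)|^3)^(1/3)
= (1^3 + 1^3)^(1/3) = (1 + 1)^(1/3) = (2)^(1/3) ≈ 1.2599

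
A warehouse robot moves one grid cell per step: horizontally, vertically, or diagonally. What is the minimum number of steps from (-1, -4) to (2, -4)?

max(|x_i - y_i|) = max(|-1 - 2|, |-4 - (-4)|) = max(3, 0) = 3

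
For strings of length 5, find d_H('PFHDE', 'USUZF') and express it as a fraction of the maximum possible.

Differing positions: 1, 2, 3, 4, 5. Hamming distance = 5. The maximum possible Hamming distance for length-5 strings is 5, so d_H/5 = 5/5 = 1.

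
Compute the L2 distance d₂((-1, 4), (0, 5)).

√(Σ(x_i - y_i)²) = √((-1 - 0)² + (4 - 5)²)
= √((-1)² + (-1)²) = √(1 + 1) = √2 ≈ 1.4142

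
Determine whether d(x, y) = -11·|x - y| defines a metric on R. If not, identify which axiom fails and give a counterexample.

No. With c = -11 < 0, d fails non-negativity: d(4, 12) = -11·|4 - 12| = -11·8 = -88 < 0.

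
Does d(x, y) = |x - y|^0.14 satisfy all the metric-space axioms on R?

Yes. With 0 < p = 0.14 ≤ 1, d(x,y) = |x-y|^0.14 is a metric on R. Non-negativity and symmetry are immediate; |x-y|^0.14 = 0 ⟺ |x-y| = 0 ⟺ x = y. For the triangle inequality, the function t ↦ t^0.14 is subadditive on [0,∞) when p ≤ 1, so |x-z|^0.14 ≤ (|x-y| + |y-z|)^0.14 ≤ |x-y|^0.14 + |y-z|^0.14.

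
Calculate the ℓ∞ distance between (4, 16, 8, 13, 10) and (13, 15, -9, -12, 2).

max(|x_i - y_i|) = max(|4 - 13|, |16 - 15|, |8 - (-9)|, |13 - (-12)|, |10 - 2|) = max(9, 1, 17, 25, 8) = 25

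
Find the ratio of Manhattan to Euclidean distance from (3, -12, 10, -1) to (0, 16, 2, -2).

L1 = |3 - 0| + |-12 - 16| + |10 - 2| + |-1 - (-2)| = 3 + 28 + 8 + 1 = 40
L2 = √(3² + 28² + 8² + 1²) = √858 ≈ 29.2916
L1 ≥ L2 always (equality iff movement is along one axis); L1 > L2 here.
Ratio L1/L2 = 40/√858 ≈ 1.3656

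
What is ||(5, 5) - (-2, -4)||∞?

max(|x_i - y_i|) = max(|5 - (-2)|, |5 - (-4)|) = max(7, 9) = 9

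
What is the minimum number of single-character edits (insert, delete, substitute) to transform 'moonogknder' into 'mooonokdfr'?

Let D[i][j] be the edit distance between the first i characters of 'moonogknder' and the first j characters of 'mooonokdfr', with D[i][0] = i, D[0][j] = j, and D[i][j] = D[i-1][j-1] if the characters match, else 1 + min(D[i-1][j], D[i][j-1], D[i-1][j-1]). Filling the table (rows: prefixes of 'moonogknder', columns: prefixes of 'mooonokdfr'):
     ε  m  o  o  o  n  o  k  d  f  r
  ε  0  1  2  3  4  5  6  7  8  9 10
  m  1  0  1  2  3  4  5  6  7  8  9
  o  2  1  0  1  2  3  4  5  6  7  8
  o  3  2  1  0  1  2  3  4  5  6  7
  n  4  3  2  1  1  1  2  3  4  5  6
  o  5  4  3  2  1  2  1  2  3  4  5
  g  6  5  4  3  2  2  2  2  3  4  5
  k  7  6  5  4  3  3  3  2  3  4  5
  n  8  7  6  5  4  3  4  3  3  4  5
  d  9  8  7  6  5  4  4  4  3  4  5
  e 10  9  8  7  6  5  5  5  4  4  5
  r 11 10  9  8  7  6  6  6  5  5  4
The bottom-right entry gives D[11][10] = 4, so no sequence of fewer than 4 edits works. Backtracking through the table gives one optimal edit sequence (4 edits):
  moonogknder → mooonogknder (ins o @2)
  mooonogknder → mooonoknder (del g @7)
  mooonoknder → mooonokder (del n @8)
  mooonokder → mooonokdfr (sub e→f @9)
Edit distance = 4.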